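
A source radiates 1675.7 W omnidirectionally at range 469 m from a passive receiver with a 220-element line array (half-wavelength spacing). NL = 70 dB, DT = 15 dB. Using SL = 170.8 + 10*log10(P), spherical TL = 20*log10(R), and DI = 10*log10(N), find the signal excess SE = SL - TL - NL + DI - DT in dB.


Step 1: SL = 170.8 + 10*log10(1675.7) = 203.04 dB
Step 2: TL = 20*log10(469) = 53.42 dB
Step 3: DI = 10*log10(220) = 23.42 dB
Step 4: SE = SL - TL - NL + DI - DT = 203.04 - 53.42 - 70 + 23.42 - 15 = 88.04

88.04 dB


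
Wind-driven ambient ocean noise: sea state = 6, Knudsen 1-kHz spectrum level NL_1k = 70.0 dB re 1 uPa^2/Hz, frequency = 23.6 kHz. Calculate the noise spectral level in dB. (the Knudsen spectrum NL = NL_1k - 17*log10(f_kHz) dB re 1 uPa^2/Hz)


NL = NL_1k - 17*log10(f_kHz) = 70.0 - 17*log10(23.6) = 70.0 - (23.34) = 46.66

46.66 dB


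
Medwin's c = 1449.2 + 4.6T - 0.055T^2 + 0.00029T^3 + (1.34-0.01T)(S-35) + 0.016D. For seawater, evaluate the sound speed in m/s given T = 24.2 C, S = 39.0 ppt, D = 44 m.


c = 1449.2 + 4.6*24.2 - 0.055*24.2^2 + 0.00029*24.2^3 + (1.34 - 0.01*24.2)*(39.0 - 35) + 0.016*44 = 1537.52

1537.52 m/s


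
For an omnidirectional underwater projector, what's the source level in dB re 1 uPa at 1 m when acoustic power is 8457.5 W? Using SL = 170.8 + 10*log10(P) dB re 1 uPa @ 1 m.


SL = 170.8 + 10*log10(8457.5) = 170.8 + 39.27 = 210.07

210.07 dB


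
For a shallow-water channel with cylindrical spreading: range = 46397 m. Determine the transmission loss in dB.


TL = 10*log10(46397) = 46.66

46.66 dB


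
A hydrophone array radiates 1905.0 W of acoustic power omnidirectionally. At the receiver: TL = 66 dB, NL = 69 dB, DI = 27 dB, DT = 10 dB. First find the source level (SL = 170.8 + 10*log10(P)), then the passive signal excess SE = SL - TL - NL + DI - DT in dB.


Step 1: SL = 170.8 + 10*log10(1905.0) = 203.6 dB
Step 2: SE = SL - TL - NL + DI - DT = 203.6 - 66 - 69 + 27 - 10 = 85.6

85.6 dB


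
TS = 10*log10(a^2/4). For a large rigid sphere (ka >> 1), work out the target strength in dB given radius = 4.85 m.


7.69 dB


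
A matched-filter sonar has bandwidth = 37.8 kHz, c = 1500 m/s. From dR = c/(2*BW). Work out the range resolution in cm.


dR = c/(2*BW) = 1500 / (2 * 37.8e3) = 0.0198 m = 1.98 cm

1.98 cm


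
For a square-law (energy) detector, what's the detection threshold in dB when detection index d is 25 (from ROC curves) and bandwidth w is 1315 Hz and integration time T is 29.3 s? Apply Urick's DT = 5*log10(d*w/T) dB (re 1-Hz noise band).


15.25 dB


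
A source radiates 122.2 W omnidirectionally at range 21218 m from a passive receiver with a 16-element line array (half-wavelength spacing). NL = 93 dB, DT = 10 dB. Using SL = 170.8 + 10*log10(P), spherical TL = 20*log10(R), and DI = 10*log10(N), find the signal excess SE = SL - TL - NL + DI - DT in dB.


Step 1: SL = 170.8 + 10*log10(122.2) = 191.67 dB
Step 2: TL = 20*log10(21218) = 86.53 dB
Step 3: DI = 10*log10(16) = 12.04 dB
Step 4: SE = SL - TL - NL + DI - DT = 191.67 - 86.53 - 93 + 12.04 - 10 = 14.18

14.18 dB


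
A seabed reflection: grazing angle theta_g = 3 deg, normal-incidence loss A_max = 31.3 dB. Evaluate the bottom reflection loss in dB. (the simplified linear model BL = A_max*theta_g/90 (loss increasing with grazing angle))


BL = A_max * theta_g / 90 = 31.3 * 3 / 90 = 1.04

1.04 dB


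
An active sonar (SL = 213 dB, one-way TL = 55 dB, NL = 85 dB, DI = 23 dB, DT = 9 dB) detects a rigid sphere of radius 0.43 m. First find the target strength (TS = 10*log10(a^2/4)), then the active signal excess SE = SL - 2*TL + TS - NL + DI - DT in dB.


Step 1: TS = 10*log10(0.43^2/4) = -13.35 dB
Step 2: SE = SL - 2*TL + TS - NL + DI - DT = 213 - 2*55 + (-13.35) - 85 + 23 - 9 = 18.65

18.65 dB


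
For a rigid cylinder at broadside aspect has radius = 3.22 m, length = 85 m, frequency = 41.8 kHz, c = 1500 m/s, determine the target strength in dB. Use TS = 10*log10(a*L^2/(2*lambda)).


lambda = 1500/41800 = 0.03589 m
TS = 10*log10(3.22*85^2/(2*0.03589)) = 55.11

55.11 dB


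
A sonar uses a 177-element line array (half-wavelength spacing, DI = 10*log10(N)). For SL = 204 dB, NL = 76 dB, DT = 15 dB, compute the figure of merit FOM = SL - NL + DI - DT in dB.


135.48 dB


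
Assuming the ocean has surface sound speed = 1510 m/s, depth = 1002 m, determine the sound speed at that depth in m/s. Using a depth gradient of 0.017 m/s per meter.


c = 1510 + 0.017 * 1002 = 1527.034

1527.034 m/s


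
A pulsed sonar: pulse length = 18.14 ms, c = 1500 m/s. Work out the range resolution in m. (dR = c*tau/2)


dR = c*tau/2 = 1500 * 18.14e-3 / 2 = 13.605

13.605 m


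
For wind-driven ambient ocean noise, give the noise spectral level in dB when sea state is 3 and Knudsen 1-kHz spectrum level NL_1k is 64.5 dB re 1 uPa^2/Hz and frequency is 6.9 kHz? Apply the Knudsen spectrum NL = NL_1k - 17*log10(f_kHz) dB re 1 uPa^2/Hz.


NL = NL_1k - 17*log10(f_kHz) = 64.5 - 17*log10(6.9) = 64.5 - (14.26) = 50.24

50.24 dB


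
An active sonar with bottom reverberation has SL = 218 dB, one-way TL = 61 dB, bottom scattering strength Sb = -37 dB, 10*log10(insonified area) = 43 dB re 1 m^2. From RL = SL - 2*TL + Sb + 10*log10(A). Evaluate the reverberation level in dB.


RL = SL - 2*TL + Sb + 10*log10(A) = 218 - 2*61 + (-37) + 43 = 102

102 dB


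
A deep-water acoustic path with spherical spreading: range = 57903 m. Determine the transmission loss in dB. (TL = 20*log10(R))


95.25 dB


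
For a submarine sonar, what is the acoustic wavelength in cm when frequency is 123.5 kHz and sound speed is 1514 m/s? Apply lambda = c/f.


1.23 cm


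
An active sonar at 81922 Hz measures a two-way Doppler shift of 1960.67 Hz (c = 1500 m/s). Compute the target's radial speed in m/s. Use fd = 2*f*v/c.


17.95 m/s


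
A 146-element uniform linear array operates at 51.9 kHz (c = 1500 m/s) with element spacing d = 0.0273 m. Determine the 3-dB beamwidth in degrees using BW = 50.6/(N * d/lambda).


0.37 deg


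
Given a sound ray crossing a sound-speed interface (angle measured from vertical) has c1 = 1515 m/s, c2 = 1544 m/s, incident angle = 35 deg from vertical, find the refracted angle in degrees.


sin(theta2) = (c2/c1)*sin(theta1) = (1544/1515)*sin(35 deg) = 0.58456
theta2 = arcsin(0.58456) = 35.77

35.77 deg


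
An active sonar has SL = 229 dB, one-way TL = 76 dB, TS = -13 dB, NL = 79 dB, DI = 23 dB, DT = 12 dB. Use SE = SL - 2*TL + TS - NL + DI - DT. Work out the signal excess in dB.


SE = SL - 2*TL + TS - NL + DI - DT = 229 - 2*76 + (-13) - 79 + 23 - 12 = -4

-4 dB


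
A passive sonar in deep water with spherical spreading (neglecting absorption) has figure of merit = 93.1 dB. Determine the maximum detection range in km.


At max range FOM = TL, so 20*log10(R) = 93.1
R = 10^(93.1/20) = 45185.59 m = 45.19 km

45.19 km


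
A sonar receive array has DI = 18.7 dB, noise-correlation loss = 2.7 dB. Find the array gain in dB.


AG = DI - L_corr = 18.7 - 2.7 = 16.0

16.0 dB


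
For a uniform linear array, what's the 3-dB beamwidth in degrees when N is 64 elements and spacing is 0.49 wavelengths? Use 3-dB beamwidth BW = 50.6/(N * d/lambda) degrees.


BW = 50.6 / (64 * 0.49) = 50.6 / 31.36 = 1.61

1.61 deg


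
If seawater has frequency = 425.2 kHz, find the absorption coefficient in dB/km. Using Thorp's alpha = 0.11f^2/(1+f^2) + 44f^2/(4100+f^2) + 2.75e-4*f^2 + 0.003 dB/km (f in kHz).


f^2 = 180795.04
alpha = 0.11*180795.04/(1+180795.04) + 44*180795.04/(4100+180795.04) + 2.75e-4*180795.04 + 0.003 = 92.856

92.856 dB/km


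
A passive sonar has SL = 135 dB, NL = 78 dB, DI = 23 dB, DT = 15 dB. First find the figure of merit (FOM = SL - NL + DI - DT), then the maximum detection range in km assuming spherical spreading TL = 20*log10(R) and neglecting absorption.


Step 1: FOM = SL - NL + DI - DT = 135 - 78 + 23 - 15 = 65 dB
Step 2: at max range FOM = TL = 20*log10(R), so R = 10^(65/20) = 1778.28 m = 1.78 km

1.78 km


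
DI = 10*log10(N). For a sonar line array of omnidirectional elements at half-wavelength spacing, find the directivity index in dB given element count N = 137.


21.37 dB


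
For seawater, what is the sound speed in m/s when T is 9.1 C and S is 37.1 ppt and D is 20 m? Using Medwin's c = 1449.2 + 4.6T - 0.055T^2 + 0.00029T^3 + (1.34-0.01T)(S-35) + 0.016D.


c = 1449.2 + 4.6*9.1 - 0.055*9.1^2 + 0.00029*9.1^3 + (1.34 - 0.01*9.1)*(37.1 - 35) + 0.016*20 = 1489.67

1489.67 m/s


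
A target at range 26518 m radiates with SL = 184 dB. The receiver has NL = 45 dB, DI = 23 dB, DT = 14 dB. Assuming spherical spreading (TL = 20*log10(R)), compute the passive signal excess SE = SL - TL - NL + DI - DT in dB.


59.53 dB


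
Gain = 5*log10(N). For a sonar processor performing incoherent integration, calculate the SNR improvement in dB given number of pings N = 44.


8.22 dB


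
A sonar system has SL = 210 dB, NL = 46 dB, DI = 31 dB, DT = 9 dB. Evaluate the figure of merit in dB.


FOM = SL - NL + DI - DT = 210 - 46 + 31 - 9 = 186

186 dB


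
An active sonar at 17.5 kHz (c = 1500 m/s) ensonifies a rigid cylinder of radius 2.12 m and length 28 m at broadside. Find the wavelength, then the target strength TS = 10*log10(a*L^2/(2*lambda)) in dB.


Step 1: lambda = c/f = 1500/17500 = 0.08571 m
Step 2: TS = 10*log10(a*L^2/(2*lambda)) = 10*log10(2.12*28^2/(2*0.08571)) = 39.87

39.87 dB


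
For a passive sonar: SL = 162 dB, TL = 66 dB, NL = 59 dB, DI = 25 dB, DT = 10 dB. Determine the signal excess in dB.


SE = SL - TL - NL + DI - DT = 162 - 66 - 59 + 25 - 10 = 52

52 dB


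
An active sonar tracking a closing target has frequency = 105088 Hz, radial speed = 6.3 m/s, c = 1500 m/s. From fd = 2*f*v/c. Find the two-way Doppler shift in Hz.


fd = 2*f*v/c = 2 * 105088 * 6.3 / 1500 = 882.74

882.74 Hz


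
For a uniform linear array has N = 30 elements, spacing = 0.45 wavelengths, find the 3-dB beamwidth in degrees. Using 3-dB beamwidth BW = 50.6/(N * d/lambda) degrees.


BW = 50.6 / (30 * 0.45) = 50.6 / 13.5 = 3.75

3.75 deg


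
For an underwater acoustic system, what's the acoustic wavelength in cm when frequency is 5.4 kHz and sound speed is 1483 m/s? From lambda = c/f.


lambda = c/f = 1483 / 5400 = 0.2746 m = 27.46 cm

27.46 cm


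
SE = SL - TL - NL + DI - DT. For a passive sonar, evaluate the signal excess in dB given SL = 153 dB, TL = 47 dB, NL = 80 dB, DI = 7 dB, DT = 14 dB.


SE = SL - TL - NL + DI - DT = 153 - 47 - 80 + 7 - 14 = 19

19 dB


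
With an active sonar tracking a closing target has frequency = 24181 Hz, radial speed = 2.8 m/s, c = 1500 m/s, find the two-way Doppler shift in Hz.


90.28 Hz


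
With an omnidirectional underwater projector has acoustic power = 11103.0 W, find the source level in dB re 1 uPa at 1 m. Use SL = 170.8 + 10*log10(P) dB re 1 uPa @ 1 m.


SL = 170.8 + 10*log10(11103.0) = 170.8 + 40.45 = 211.25

211.25 dB


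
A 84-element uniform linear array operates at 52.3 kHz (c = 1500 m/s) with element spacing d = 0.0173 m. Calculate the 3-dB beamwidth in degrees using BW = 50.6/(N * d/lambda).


1.0 deg


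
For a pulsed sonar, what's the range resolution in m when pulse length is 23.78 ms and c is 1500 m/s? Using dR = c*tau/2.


dR = c*tau/2 = 1500 * 23.78e-3 / 2 = 17.835

17.835 m


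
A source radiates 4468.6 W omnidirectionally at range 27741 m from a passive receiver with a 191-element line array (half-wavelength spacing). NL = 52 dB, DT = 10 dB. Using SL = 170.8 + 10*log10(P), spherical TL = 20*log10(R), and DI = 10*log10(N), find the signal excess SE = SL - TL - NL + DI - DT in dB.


79.25 dB


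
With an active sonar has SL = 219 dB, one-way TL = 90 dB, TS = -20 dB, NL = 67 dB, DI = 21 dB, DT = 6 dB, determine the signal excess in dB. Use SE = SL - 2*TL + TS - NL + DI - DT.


-33 dB


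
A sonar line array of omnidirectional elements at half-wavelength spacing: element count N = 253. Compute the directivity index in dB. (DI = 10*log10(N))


DI = 10*log10(253) = 24.03

24.03 dB


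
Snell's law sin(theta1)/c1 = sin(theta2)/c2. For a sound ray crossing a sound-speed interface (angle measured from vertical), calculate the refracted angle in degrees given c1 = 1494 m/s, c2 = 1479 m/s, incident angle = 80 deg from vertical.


sin(theta2) = (c2/c1)*sin(theta1) = (1479/1494)*sin(80 deg) = 0.97492
theta2 = arcsin(0.97492) = 77.14

77.14 deg


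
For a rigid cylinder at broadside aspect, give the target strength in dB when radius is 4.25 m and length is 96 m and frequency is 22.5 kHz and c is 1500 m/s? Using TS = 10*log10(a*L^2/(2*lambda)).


54.68 dB


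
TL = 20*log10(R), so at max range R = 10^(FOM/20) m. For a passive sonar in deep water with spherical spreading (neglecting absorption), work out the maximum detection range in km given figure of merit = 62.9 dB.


At max range FOM = TL, so 20*log10(R) = 62.9
R = 10^(62.9/20) = 1396.37 m = 1.4 km

1.4 km


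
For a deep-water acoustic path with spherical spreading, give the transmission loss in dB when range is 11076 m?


80.89 dB


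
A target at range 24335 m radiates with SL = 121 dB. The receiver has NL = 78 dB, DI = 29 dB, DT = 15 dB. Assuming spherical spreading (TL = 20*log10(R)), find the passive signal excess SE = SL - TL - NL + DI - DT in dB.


Step 1: TL = 20*log10(24335) = 87.72 dB
Step 2: SE = 121 - 87.72 - 78 + 29 - 15 = -30.72

-30.72 dB


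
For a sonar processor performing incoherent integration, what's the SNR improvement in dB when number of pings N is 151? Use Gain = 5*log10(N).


10.89 dB


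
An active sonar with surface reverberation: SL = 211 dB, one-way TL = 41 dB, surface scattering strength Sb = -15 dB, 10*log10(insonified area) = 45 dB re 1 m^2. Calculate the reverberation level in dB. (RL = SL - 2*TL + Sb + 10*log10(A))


RL = SL - 2*TL + Sb + 10*log10(A) = 211 - 2*41 + (-15) + 45 = 159

159 dB


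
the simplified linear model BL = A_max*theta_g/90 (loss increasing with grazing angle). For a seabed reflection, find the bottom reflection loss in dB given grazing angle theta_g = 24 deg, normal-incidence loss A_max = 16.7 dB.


BL = A_max * theta_g / 90 = 16.7 * 24 / 90 = 4.45

4.45 dB


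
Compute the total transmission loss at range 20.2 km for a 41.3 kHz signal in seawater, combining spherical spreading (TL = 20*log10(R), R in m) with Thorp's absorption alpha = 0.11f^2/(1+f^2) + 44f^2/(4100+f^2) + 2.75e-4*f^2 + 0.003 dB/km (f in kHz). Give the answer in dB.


Step 1 (Thorp): alpha = 0.11*1705.69/(1+1705.69) + 44*1705.69/(4100+1705.69) + 2.75e-4*1705.69 + 0.003 = 13.509 dB/km
Step 2: TL_spread = 20*log10(20200) = 86.11 dB
Step 3: TL_abs = alpha*R = 13.509 * 20.2 = 272.88 dB
Step 4: TL_total = 86.11 + 272.88 = 358.99

358.99 dB


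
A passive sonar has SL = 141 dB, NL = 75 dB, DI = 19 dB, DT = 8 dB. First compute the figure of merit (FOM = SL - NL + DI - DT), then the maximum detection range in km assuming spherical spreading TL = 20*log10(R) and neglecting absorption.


Step 1: FOM = SL - NL + DI - DT = 141 - 75 + 19 - 8 = 77 dB
Step 2: at max range FOM = TL = 20*log10(R), so R = 10^(77/20) = 7079.46 m = 7.08 km

7.08 km


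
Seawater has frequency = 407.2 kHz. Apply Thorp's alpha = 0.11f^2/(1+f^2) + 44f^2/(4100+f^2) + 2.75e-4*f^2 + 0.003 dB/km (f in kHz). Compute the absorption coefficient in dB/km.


f^2 = 165811.84
alpha = 0.11*165811.84/(1+165811.84) + 44*165811.84/(4100+165811.84) + 2.75e-4*165811.84 + 0.003 = 88.65

88.65 dB/km


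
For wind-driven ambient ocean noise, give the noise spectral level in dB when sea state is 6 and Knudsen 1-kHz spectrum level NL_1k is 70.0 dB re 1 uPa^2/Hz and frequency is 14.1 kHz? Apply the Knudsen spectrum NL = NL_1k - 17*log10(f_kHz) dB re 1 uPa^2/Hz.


NL = NL_1k - 17*log10(f_kHz) = 70.0 - 17*log10(14.1) = 70.0 - (19.54) = 50.46

50.46 dB


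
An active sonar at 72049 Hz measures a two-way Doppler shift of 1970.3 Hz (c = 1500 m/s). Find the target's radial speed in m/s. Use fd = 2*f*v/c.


20.51 m/s


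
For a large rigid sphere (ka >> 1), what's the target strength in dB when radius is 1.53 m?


TS = 10*log10(1.53^2 / 4) = 10*log10(0.585225) = -2.33

-2.33 dB


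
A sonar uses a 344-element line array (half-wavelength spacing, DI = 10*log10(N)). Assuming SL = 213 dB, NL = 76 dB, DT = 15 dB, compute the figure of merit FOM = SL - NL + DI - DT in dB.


Step 1: DI = 10*log10(344) = 25.37 dB
Step 2: FOM = SL - NL + DI - DT = 213 - 76 + 25.37 - 15 = 147.37

147.37 dB


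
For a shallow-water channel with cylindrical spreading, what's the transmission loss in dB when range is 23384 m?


43.69 dB


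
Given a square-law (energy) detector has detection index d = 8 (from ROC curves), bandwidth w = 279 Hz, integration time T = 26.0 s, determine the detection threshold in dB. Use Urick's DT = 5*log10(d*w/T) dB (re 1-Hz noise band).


DT = 5*log10(d*w/T) = 5*log10(8 * 279 / 26.0) = 5*log10(85.85) = 9.67

9.67 dB


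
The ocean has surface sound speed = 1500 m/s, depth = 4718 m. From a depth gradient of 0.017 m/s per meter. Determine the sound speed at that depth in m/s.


1580.206 m/s


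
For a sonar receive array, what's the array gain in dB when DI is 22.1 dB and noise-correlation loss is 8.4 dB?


13.7 dB


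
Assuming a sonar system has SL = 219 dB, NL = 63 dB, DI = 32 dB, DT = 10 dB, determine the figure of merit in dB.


FOM = SL - NL + DI - DT = 219 - 63 + 32 - 10 = 178

178 dB


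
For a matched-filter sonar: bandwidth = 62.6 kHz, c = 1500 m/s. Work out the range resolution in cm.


dR = c/(2*BW) = 1500 / (2 * 62.6e3) = 0.012 m = 1.2 cm

1.2 cm


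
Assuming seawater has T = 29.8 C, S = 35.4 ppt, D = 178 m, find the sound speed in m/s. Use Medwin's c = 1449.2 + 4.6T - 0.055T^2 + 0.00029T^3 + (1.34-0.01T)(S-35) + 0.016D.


c = 1449.2 + 4.6*29.8 - 0.055*29.8^2 + 0.00029*29.8^3 + (1.34 - 0.01*29.8)*(35.4 - 35) + 0.016*178 = 1548.38

1548.38 m/s


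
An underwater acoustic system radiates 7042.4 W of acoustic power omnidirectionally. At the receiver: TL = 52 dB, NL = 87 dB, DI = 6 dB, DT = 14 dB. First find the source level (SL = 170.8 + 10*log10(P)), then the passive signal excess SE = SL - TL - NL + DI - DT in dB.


Step 1: SL = 170.8 + 10*log10(7042.4) = 209.28 dB
Step 2: SE = SL - TL - NL + DI - DT = 209.28 - 52 - 87 + 6 - 14 = 62.28

62.28 dB


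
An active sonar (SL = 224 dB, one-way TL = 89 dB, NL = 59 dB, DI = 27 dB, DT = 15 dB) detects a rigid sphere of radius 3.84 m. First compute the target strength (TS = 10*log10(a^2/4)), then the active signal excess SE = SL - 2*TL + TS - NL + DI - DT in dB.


Step 1: TS = 10*log10(3.84^2/4) = 5.67 dB
Step 2: SE = SL - 2*TL + TS - NL + DI - DT = 224 - 2*89 + (5.67) - 59 + 27 - 15 = 4.67

4.67 dB


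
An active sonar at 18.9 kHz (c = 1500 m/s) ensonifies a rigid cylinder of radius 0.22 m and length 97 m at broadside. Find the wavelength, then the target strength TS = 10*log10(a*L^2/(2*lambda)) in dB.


Step 1: lambda = c/f = 1500/18900 = 0.07937 m
Step 2: TS = 10*log10(a*L^2/(2*lambda)) = 10*log10(0.22*97^2/(2*0.07937)) = 41.15

41.15 dB


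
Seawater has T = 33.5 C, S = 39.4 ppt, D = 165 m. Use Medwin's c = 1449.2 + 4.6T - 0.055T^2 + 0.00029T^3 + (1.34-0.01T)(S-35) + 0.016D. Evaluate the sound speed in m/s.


c = 1449.2 + 4.6*33.5 - 0.055*33.5^2 + 0.00029*33.5^3 + (1.34 - 0.01*33.5)*(39.4 - 35) + 0.016*165 = 1559.54

1559.54 m/s


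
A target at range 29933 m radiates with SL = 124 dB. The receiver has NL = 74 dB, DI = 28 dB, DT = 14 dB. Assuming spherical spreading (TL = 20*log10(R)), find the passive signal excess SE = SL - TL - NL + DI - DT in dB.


Step 1: TL = 20*log10(29933) = 89.52 dB
Step 2: SE = 124 - 89.52 - 74 + 28 - 14 = -25.52

-25.52 dB


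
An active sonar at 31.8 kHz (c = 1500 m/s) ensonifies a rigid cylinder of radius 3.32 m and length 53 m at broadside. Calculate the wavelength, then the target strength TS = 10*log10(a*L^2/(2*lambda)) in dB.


Step 1: lambda = c/f = 1500/31800 = 0.04717 m
Step 2: TS = 10*log10(a*L^2/(2*lambda)) = 10*log10(3.32*53^2/(2*0.04717)) = 49.95

49.95 dB


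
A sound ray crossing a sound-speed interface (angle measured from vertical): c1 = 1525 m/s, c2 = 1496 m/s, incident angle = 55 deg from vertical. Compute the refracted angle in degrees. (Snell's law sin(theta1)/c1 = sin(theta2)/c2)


sin(theta2) = (c2/c1)*sin(theta1) = (1496/1525)*sin(55 deg) = 0.80357
theta2 = arcsin(0.80357) = 53.47

53.47 deg


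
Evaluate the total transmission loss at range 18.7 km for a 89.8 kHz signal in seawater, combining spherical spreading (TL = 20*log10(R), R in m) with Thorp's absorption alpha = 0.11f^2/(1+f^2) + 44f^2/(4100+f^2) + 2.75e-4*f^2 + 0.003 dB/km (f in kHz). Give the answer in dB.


Step 1 (Thorp): alpha = 0.11*8064.04/(1+8064.04) + 44*8064.04/(4100+8064.04) + 2.75e-4*8064.04 + 0.003 = 31.5 dB/km
Step 2: TL_spread = 20*log10(18700) = 85.44 dB
Step 3: TL_abs = alpha*R = 31.5 * 18.7 = 589.05 dB
Step 4: TL_total = 85.44 + 589.05 = 674.49

674.49 dB


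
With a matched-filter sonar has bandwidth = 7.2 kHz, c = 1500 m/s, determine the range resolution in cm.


10.42 cm


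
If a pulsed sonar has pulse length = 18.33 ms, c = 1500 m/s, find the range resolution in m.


dR = c*tau/2 = 1500 * 18.33e-3 / 2 = 13.7475

13.7475 m


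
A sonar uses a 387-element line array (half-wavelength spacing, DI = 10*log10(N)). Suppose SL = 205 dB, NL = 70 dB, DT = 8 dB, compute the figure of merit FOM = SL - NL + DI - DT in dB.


Step 1: DI = 10*log10(387) = 25.88 dB
Step 2: FOM = SL - NL + DI - DT = 205 - 70 + 25.88 - 8 = 152.88

152.88 dB


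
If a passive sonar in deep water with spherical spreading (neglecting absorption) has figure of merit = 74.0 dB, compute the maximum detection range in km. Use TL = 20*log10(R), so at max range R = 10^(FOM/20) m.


At max range FOM = TL, so 20*log10(R) = 74.0
R = 10^(74.0/20) = 5011.87 m = 5.01 km

5.01 km


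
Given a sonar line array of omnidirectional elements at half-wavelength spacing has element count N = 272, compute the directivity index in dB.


24.35 dB


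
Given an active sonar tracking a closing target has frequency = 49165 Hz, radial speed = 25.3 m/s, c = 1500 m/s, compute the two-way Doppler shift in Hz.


fd = 2*f*v/c = 2 * 49165 * 25.3 / 1500 = 1658.5

1658.5 Hz


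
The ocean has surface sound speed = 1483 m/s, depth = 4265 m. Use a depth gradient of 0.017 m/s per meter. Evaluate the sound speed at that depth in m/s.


1555.505 m/s


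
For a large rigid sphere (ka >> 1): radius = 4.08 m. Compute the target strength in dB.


TS = 10*log10(4.08^2 / 4) = 10*log10(4.1616) = 6.19

6.19 dB


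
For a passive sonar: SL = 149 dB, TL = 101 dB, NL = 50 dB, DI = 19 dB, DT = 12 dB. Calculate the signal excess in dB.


5 dB


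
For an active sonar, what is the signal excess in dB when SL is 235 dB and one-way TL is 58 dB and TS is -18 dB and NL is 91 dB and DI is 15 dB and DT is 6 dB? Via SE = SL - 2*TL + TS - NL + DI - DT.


SE = SL - 2*TL + TS - NL + DI - DT = 235 - 2*58 + (-18) - 91 + 15 - 6 = 19

19 dB


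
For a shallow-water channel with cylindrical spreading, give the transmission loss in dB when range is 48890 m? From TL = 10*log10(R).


TL = 10*log10(48890) = 46.89

46.89 dB


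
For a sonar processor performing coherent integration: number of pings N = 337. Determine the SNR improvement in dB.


Gain = 10*log10(337) = 25.28

25.28 dB


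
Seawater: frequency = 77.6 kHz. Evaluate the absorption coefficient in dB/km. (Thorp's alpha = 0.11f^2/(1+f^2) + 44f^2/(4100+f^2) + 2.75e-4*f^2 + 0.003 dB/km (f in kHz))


f^2 = 6021.76
alpha = 0.11*6021.76/(1+6021.76) + 44*6021.76/(4100+6021.76) + 2.75e-4*6021.76 + 0.003 = 27.946

27.946 dB/km


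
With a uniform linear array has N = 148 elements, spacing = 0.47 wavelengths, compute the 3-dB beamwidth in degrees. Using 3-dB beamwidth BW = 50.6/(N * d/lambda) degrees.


BW = 50.6 / (148 * 0.47) = 50.6 / 69.56 = 0.73

0.73 deg


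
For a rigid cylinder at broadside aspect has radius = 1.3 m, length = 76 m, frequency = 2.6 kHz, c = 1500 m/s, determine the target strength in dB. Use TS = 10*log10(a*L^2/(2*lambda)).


lambda = 1500/2600 = 0.57692 m
TS = 10*log10(1.3*76^2/(2*0.57692)) = 38.13

38.13 dB


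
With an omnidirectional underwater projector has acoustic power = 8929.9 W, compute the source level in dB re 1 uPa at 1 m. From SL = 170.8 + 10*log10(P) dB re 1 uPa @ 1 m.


210.31 dB


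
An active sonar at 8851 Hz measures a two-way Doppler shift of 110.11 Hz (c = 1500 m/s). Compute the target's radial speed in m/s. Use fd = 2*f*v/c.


From fd = 2*f*v/c, v = c*fd/(2*f) = 1500 * 110.11 / (2*8851) = 9.33

9.33 m/s


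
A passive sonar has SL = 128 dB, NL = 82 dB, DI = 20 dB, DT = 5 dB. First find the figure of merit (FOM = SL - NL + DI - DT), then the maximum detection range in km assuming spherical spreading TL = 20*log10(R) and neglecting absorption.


Step 1: FOM = SL - NL + DI - DT = 128 - 82 + 20 - 5 = 61 dB
Step 2: at max range FOM = TL = 20*log10(R), so R = 10^(61/20) = 1122.02 m = 1.12 km

1.12 km


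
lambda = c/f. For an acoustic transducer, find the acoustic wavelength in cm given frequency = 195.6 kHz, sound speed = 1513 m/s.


lambda = c/f = 1513 / 195600 = 0.0077 m = 0.77 cm

0.77 cm


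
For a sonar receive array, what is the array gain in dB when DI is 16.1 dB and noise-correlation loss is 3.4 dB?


AG = DI - L_corr = 16.1 - 3.4 = 12.7

12.7 dB


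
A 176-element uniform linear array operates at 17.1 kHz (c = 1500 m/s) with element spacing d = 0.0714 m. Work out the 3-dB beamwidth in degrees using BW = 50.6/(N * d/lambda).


Step 1: lambda = 1500/17100 = 0.08772 m
Step 2: d/lambda = 0.0714/0.08772 = 0.814
Step 3: BW = 50.6/(N * d/lambda) = 50.6/(176 * 0.814) = 0.35

0.35 deg


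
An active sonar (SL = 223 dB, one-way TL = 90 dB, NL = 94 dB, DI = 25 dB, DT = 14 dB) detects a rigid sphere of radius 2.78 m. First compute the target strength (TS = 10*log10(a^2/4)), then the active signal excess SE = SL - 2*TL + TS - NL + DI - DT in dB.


Step 1: TS = 10*log10(2.78^2/4) = 2.86 dB
Step 2: SE = SL - 2*TL + TS - NL + DI - DT = 223 - 2*90 + (2.86) - 94 + 25 - 14 = -37.14

-37.14 dB


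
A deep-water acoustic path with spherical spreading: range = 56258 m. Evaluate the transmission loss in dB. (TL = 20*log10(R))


TL = 20*log10(56258) = 95.0

95.0 dB


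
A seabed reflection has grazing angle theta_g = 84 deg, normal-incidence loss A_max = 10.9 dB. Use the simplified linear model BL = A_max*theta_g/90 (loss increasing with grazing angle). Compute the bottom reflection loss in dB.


BL = A_max * theta_g / 90 = 10.9 * 84 / 90 = 10.17

10.17 dB


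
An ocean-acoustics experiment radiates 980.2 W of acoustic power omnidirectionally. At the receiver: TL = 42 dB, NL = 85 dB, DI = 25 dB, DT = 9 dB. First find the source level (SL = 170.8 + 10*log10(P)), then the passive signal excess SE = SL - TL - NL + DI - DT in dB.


Step 1: SL = 170.8 + 10*log10(980.2) = 200.71 dB
Step 2: SE = SL - TL - NL + DI - DT = 200.71 - 42 - 85 + 25 - 9 = 89.71

89.71 dB


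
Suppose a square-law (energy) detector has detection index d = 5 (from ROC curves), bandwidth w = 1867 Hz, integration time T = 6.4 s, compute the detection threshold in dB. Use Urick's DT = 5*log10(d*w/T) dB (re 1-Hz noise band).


DT = 5*log10(d*w/T) = 5*log10(5 * 1867 / 6.4) = 5*log10(1458.59) = 15.82

15.82 dB


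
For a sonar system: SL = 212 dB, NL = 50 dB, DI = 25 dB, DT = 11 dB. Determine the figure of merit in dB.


FOM = SL - NL + DI - DT = 212 - 50 + 25 - 11 = 176

176 dB


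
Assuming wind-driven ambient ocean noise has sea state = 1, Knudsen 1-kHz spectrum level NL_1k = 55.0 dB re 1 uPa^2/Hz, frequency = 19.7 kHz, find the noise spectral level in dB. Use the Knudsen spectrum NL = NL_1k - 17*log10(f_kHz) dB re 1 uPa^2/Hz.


NL = NL_1k - 17*log10(f_kHz) = 55.0 - 17*log10(19.7) = 55.0 - (22.01) = 32.99

32.99 dB


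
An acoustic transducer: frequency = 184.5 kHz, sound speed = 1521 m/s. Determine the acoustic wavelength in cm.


lambda = c/f = 1521 / 184500 = 0.0082 m = 0.82 cm

0.82 cm


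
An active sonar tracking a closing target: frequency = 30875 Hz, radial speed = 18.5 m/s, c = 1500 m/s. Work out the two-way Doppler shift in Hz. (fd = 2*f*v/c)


761.58 Hz


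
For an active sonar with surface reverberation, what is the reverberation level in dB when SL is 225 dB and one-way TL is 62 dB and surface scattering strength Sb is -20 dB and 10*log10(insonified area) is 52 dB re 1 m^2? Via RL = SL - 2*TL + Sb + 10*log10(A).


133 dB


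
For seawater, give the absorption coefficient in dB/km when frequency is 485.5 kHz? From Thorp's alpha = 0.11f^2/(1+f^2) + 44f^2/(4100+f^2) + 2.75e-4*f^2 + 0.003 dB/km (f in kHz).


f^2 = 235710.25
alpha = 0.11*235710.25/(1+235710.25) + 44*235710.25/(4100+235710.25) + 2.75e-4*235710.25 + 0.003 = 108.181

108.181 dB/km


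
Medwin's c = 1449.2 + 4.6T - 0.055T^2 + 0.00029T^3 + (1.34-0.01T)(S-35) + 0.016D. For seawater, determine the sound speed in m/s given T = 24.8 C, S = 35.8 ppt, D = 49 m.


c = 1449.2 + 4.6*24.8 - 0.055*24.8^2 + 0.00029*24.8^3 + (1.34 - 0.01*24.8)*(35.8 - 35) + 0.016*49 = 1535.53

1535.53 m/s


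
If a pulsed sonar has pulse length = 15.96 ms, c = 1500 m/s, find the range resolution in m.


dR = c*tau/2 = 1500 * 15.96e-3 / 2 = 11.97

11.97 m


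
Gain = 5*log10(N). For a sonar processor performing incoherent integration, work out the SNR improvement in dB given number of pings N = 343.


12.68 dB


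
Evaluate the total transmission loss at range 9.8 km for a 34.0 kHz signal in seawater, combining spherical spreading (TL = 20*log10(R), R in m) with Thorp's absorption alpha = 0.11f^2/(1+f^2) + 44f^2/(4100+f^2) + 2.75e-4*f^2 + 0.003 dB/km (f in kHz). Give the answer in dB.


178.88 dB


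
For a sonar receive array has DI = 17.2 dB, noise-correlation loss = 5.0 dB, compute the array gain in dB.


12.2 dB


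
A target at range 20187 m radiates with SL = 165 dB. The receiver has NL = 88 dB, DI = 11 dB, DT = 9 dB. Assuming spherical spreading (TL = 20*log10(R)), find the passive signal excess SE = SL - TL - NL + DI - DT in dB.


Step 1: TL = 20*log10(20187) = 86.1 dB
Step 2: SE = 165 - 86.1 - 88 + 11 - 9 = -7.1

-7.1 dB


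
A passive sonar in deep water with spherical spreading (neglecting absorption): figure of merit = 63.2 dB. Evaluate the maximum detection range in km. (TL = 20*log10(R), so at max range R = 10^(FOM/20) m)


At max range FOM = TL, so 20*log10(R) = 63.2
R = 10^(63.2/20) = 1445.44 m = 1.45 km

1.45 km


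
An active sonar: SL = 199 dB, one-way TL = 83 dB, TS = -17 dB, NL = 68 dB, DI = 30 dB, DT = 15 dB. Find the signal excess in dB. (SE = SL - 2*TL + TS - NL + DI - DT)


-37 dB


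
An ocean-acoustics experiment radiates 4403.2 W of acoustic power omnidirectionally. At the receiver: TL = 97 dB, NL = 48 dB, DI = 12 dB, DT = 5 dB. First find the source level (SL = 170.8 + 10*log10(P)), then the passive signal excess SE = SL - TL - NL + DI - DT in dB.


Step 1: SL = 170.8 + 10*log10(4403.2) = 207.24 dB
Step 2: SE = SL - TL - NL + DI - DT = 207.24 - 97 - 48 + 12 - 5 = 69.24

69.24 dB


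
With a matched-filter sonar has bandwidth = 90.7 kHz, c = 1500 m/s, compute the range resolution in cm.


dR = c/(2*BW) = 1500 / (2 * 90.7e3) = 0.0083 m = 0.83 cm

0.83 cm


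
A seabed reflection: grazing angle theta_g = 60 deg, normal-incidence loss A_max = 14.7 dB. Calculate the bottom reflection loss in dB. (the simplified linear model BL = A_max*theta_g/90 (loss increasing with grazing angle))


9.8 dB


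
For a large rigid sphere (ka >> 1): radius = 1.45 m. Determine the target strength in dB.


-2.79 dB


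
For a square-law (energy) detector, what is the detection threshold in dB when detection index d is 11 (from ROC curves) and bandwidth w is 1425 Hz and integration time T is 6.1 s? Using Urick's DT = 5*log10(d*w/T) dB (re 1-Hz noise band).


DT = 5*log10(d*w/T) = 5*log10(11 * 1425 / 6.1) = 5*log10(2569.67) = 17.05

17.05 dB


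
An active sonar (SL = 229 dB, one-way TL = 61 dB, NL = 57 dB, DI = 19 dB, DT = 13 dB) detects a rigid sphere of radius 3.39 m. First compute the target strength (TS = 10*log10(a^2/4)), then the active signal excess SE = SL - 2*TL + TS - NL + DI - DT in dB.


Step 1: TS = 10*log10(3.39^2/4) = 4.58 dB
Step 2: SE = SL - 2*TL + TS - NL + DI - DT = 229 - 2*61 + (4.58) - 57 + 19 - 13 = 60.58

60.58 dB


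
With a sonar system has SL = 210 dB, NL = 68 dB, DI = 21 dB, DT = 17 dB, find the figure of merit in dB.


146 dB


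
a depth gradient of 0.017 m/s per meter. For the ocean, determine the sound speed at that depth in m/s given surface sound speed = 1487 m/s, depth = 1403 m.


c = 1487 + 0.017 * 1403 = 1510.851

1510.851 m/s


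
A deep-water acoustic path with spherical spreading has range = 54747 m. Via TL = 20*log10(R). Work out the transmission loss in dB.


TL = 20*log10(54747) = 94.77

94.77 dB


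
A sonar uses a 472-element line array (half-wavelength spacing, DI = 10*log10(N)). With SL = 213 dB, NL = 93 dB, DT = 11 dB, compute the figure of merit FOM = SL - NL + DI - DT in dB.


Step 1: DI = 10*log10(472) = 26.74 dB
Step 2: FOM = SL - NL + DI - DT = 213 - 93 + 26.74 - 11 = 135.74

135.74 dB


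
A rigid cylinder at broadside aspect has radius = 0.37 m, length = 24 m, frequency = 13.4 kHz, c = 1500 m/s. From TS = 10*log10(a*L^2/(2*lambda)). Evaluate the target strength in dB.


lambda = 1500/13400 = 0.11194 m
TS = 10*log10(0.37*24^2/(2*0.11194)) = 29.79

29.79 dB


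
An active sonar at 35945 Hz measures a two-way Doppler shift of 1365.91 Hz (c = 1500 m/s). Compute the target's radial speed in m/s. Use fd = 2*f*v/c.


From fd = 2*f*v/c, v = c*fd/(2*f) = 1500 * 1365.91 / (2*35945) = 28.5

28.5 m/s


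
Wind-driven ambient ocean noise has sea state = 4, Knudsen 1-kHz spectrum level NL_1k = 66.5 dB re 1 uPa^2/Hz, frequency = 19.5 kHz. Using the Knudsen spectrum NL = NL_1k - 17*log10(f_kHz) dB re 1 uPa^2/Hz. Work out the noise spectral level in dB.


NL = NL_1k - 17*log10(f_kHz) = 66.5 - 17*log10(19.5) = 66.5 - (21.93) = 44.57

44.57 dB


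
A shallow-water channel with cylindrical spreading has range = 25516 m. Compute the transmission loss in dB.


TL = 10*log10(25516) = 44.07

44.07 dB


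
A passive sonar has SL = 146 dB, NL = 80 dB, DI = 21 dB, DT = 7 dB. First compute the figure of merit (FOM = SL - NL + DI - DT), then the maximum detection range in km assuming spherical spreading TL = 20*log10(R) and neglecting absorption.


Step 1: FOM = SL - NL + DI - DT = 146 - 80 + 21 - 7 = 80 dB
Step 2: at max range FOM = TL = 20*log10(R), so R = 10^(80/20) = 10000.0 m = 10.0 km

10.0 km


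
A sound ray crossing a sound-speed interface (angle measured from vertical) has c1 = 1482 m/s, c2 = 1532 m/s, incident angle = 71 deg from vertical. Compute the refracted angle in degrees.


sin(theta2) = (c2/c1)*sin(theta1) = (1532/1482)*sin(71 deg) = 0.97742
theta2 = arcsin(0.97742) = 77.8

77.8 deg


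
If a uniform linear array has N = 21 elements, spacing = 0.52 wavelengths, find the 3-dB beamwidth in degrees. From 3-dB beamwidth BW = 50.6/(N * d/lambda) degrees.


BW = 50.6 / (21 * 0.52) = 50.6 / 10.92 = 4.63

4.63 deg


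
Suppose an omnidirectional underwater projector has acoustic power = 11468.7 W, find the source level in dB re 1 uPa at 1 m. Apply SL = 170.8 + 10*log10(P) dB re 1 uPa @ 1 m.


211.4 dB


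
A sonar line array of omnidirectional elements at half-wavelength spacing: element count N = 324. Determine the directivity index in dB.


25.11 dB


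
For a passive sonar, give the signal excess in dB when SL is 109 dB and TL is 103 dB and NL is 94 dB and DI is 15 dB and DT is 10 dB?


SE = SL - TL - NL + DI - DT = 109 - 103 - 94 + 15 - 10 = -83

-83 dB


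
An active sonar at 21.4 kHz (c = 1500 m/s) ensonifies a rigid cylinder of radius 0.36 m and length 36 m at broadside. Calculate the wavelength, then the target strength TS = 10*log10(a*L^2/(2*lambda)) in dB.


Step 1: lambda = c/f = 1500/21400 = 0.07009 m
Step 2: TS = 10*log10(a*L^2/(2*lambda)) = 10*log10(0.36*36^2/(2*0.07009)) = 35.22

35.22 dB


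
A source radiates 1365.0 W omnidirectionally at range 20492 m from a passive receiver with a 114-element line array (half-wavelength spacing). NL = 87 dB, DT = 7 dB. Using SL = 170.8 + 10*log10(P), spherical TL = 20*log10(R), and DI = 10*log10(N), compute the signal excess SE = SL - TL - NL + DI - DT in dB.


Step 1: SL = 170.8 + 10*log10(1365.0) = 202.15 dB
Step 2: TL = 20*log10(20492) = 86.23 dB
Step 3: DI = 10*log10(114) = 20.57 dB
Step 4: SE = SL - TL - NL + DI - DT = 202.15 - 86.23 - 87 + 20.57 - 7 = 42.49

42.49 dB


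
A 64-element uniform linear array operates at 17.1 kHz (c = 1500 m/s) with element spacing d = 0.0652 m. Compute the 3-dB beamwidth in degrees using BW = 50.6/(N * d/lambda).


Step 1: lambda = 1500/17100 = 0.08772 m
Step 2: d/lambda = 0.0652/0.08772 = 0.7433
Step 3: BW = 50.6/(N * d/lambda) = 50.6/(64 * 0.7433) = 1.06

1.06 deg


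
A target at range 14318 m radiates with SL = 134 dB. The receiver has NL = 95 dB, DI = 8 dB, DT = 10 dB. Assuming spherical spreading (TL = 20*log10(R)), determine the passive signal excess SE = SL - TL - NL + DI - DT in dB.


Step 1: TL = 20*log10(14318) = 83.12 dB
Step 2: SE = 134 - 83.12 - 95 + 8 - 10 = -46.12

-46.12 dB


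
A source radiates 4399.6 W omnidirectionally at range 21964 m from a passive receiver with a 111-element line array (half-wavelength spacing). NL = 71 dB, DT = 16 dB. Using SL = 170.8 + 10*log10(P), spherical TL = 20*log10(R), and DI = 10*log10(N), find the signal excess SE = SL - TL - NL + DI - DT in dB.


Step 1: SL = 170.8 + 10*log10(4399.6) = 207.23 dB
Step 2: TL = 20*log10(21964) = 86.83 dB
Step 3: DI = 10*log10(111) = 20.45 dB
Step 4: SE = SL - TL - NL + DI - DT = 207.23 - 86.83 - 71 + 20.45 - 16 = 53.85

53.85 dB


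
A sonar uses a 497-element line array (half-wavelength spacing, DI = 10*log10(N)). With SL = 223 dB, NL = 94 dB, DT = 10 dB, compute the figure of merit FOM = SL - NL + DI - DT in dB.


Step 1: DI = 10*log10(497) = 26.96 dB
Step 2: FOM = SL - NL + DI - DT = 223 - 94 + 26.96 - 10 = 145.96

145.96 dB


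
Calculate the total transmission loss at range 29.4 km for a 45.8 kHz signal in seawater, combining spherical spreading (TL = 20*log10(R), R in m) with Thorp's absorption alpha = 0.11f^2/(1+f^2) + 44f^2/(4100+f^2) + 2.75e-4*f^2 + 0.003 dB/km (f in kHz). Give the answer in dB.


Step 1 (Thorp): alpha = 0.11*2097.64/(1+2097.64) + 44*2097.64/(4100+2097.64) + 2.75e-4*2097.64 + 0.003 = 15.5819 dB/km
Step 2: TL_spread = 20*log10(29400) = 89.37 dB
Step 3: TL_abs = alpha*R = 15.5819 * 29.4 = 458.11 dB
Step 4: TL_total = 89.37 + 458.11 = 547.48

547.48 dB


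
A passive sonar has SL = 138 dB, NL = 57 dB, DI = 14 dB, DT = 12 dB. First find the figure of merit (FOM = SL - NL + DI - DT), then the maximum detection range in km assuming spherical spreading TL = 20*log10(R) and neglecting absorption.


Step 1: FOM = SL - NL + DI - DT = 138 - 57 + 14 - 12 = 83 dB
Step 2: at max range FOM = TL = 20*log10(R), so R = 10^(83/20) = 14125.38 m = 14.13 km

14.13 km


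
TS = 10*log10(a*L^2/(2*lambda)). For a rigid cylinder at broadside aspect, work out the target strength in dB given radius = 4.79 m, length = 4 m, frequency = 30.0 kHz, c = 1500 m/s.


lambda = 1500/30000 = 0.05 m
TS = 10*log10(4.79*4^2/(2*0.05)) = 28.84

28.84 dB


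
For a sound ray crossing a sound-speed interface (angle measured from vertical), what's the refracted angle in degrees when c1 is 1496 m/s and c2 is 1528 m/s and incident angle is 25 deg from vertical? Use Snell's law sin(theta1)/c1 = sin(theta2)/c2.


sin(theta2) = (c2/c1)*sin(theta1) = (1528/1496)*sin(25 deg) = 0.43166
theta2 = arcsin(0.43166) = 25.57

25.57 deg
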